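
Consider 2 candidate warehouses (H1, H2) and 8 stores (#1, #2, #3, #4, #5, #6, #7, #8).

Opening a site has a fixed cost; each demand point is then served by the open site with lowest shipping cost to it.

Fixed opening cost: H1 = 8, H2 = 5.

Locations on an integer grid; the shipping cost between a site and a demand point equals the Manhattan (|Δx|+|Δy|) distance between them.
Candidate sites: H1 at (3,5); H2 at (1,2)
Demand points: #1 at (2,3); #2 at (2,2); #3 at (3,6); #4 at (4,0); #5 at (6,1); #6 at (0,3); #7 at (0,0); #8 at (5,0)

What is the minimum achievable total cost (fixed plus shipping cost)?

36

Open {H2}: assign each demand point to its cheapest open site.
  #1→H2 2, #2→H2 1, #3→H2 6, #4→H2 5, #5→H2 6, #6→H2 2, #7→H2 3, #8→H2 6
  shipping cost 31, fixed 5 → total 36.
Compare {H1, H2}: shipping cost 26 + fixed 13 = 39.
Compare {H1}: shipping cost 41 + fixed 8 = 49.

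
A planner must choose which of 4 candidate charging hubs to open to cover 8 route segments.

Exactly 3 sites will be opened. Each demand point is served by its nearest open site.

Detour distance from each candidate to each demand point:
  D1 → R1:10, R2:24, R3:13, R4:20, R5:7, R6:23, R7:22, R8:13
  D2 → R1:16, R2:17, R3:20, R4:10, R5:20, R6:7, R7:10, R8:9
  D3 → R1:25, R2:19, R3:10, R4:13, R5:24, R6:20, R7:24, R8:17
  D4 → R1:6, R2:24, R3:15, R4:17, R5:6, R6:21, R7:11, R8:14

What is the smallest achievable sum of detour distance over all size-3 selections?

75

Open {D2, D3, D4}.
  R1→D4 6, R2→D2 17, R3→D3 10, R4→D2 10, R5→D4 6, R6→D2 7, R7→D2 10, R8→D2 9  ⇒ total 75.
Compare {D1, D2, D4}: total 78.
Compare {D1, D2, D3}: total 80.
No size-3 selection does better; minimum is 75.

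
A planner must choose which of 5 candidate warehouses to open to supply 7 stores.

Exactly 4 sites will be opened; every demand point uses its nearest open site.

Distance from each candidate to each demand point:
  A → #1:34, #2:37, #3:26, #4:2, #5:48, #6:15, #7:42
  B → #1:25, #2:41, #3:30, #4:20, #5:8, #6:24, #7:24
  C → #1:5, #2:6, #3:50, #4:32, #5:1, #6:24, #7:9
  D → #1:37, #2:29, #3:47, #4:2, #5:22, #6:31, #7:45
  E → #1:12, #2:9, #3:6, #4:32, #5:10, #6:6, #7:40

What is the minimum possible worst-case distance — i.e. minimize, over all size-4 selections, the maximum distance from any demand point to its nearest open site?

9

Open {A, B, C, E}.
  Farthest demand point is #7 at distance 9 (to C); all others are ≤ 9.
With {A, C, D, E} the worst case is 9.
With {B, C, D, E} the worst case is 9.
No size-4 selection achieves below 9.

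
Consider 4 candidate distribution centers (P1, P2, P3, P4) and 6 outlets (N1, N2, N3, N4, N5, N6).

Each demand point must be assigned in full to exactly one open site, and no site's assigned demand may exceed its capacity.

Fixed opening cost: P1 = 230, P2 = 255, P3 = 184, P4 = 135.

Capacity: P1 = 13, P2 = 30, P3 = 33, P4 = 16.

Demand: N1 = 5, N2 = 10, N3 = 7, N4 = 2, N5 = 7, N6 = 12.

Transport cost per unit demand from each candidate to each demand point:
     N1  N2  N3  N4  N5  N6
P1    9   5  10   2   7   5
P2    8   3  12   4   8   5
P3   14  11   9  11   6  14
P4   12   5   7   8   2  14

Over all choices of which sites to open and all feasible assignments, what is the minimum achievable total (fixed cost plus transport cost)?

Open {P2, P4}; cheapest assignment that respects the capacities:
  P2 (cap 30, load 29): N1, N2, N4, N6 — cost 5×8 + 10×3 + 2×4 + 12×5 = 138
  P4 (cap 16, load 14): N3, N5 — cost 7×7 + 7×2 = 63
  Shipping 201, fixed 390 → total 591.
  Any other capacity-feasible assignment to {P2, P4} ships for at least 201.
Compare {P2, P3}: its best feasible assignment gives total 682.
Compare {P3, P4}: its best feasible assignment gives total 724.
Every other set of open sites that can feasibly serve all demand totals ≥ 682 even under its best assignment. Minimum: 591.

591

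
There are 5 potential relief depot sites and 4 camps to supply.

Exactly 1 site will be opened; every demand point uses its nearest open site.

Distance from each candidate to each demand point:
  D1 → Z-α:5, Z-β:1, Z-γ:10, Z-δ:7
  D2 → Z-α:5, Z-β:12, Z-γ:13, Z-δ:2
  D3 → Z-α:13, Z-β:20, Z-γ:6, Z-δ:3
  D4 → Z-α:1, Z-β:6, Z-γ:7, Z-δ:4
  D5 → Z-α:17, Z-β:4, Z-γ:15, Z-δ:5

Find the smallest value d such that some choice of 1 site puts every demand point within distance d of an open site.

Open {D4}.
  Farthest demand point is Z-γ at distance 7 (to D4); all others are ≤ 7.
With {D1} the worst case is 10.
With {D2} the worst case is 13.
No size-1 selection achieves below 7.

7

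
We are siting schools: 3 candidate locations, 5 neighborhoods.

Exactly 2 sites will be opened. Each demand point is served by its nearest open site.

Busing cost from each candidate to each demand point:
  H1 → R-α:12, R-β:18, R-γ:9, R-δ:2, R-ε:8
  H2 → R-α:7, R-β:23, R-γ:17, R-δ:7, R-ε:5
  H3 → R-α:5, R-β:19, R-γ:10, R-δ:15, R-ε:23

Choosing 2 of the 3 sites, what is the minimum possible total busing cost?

Open {H1, H2}.
  R-α→H2 7, R-β→H1 18, R-γ→H1 9, R-δ→H1 2, R-ε→H2 5  ⇒ total 41.
Compare {H1, H3}: total 42.
Compare {H2, H3}: total 46.

41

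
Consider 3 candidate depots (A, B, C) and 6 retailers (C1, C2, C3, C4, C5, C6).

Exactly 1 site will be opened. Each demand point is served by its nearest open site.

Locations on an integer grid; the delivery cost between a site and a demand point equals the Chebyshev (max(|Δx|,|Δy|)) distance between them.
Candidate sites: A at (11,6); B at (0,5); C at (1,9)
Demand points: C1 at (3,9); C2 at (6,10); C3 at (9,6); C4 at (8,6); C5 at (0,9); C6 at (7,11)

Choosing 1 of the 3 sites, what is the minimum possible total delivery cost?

Open {C}.
  C1→C 2, C2→C 5, C3→C 8, C4→C 7, C5→C 1, C6→C 6  ⇒ total 29.
Compare {A}: total 34.
Compare {B}: total 38.

29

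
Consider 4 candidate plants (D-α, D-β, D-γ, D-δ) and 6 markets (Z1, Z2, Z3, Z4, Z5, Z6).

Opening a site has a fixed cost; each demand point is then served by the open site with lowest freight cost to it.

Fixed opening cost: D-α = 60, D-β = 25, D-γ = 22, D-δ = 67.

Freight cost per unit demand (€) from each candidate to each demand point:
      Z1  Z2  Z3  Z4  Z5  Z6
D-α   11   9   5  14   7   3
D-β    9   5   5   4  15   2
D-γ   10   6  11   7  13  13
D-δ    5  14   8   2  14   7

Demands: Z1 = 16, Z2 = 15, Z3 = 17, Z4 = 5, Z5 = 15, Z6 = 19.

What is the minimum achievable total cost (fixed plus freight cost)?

545

Open {D-α, D-β, D-δ}: assign each demand point to its cheapest open site.
  Z1→D-δ 16×5=80, Z2→D-β 15×5=75, Z3→D-α 17×5=85, Z4→D-δ 5×2=10, Z5→D-α 15×7=105, Z6→D-β 19×2=38
  freight cost 393, fixed 152 → total 545.
Compare {D-α, D-β}: freight cost 467 + fixed 85 = 552.
Compare {D-α, D-β, D-γ, D-δ}: freight cost 393 + fixed 174 = 567.
Compare {D-α, D-β, D-γ}: freight cost 467 + fixed 107 = 574.
All other subsets cost ≥ 552. Minimum total cost: 545.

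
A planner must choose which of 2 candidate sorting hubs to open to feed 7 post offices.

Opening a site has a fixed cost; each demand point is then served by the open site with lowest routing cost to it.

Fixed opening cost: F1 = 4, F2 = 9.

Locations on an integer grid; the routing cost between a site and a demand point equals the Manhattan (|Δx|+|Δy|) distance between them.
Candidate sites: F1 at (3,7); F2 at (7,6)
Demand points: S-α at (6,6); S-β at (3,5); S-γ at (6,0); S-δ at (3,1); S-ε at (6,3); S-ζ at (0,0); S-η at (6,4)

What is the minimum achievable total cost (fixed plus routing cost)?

Open {F1, F2}: assign each demand point to its cheapest open site.
  S-α→F2 1, S-β→F1 2, S-γ→F2 7, S-δ→F1 6, S-ε→F2 4, S-ζ→F1 10, S-η→F2 3
  routing cost 33, fixed 13 → total 46.
Compare {F1}: routing cost 45 + fixed 4 = 49.
Compare {F2}: routing cost 42 + fixed 9 = 51.

46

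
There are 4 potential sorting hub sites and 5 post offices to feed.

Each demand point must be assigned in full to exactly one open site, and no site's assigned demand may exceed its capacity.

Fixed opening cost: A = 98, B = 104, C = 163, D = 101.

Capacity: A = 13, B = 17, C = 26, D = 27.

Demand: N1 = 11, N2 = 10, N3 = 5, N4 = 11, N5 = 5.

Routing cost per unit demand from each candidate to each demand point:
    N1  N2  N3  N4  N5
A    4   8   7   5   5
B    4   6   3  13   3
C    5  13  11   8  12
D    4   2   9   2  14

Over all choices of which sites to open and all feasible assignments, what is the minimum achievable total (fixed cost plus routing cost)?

351

Open {B, D}; cheapest assignment that respects the capacities:
  B (cap 17, load 16): N1, N5 — cost 11×4 + 5×3 = 59
  D (cap 27, load 26): N2, N3, N4 — cost 10×2 + 5×9 + 11×2 = 87
  Shipping 146, fixed 205 → total 351.
  Any other capacity-feasible assignment to {B, D} ships for at least 146.
Compare {A, B, D}: its best feasible assignment gives total 419.
Compare {C, D}: its best feasible assignment gives total 466.
Every other set of open sites that can feasibly serve all demand totals ≥ 419 even under its best assignment. Minimum: 351.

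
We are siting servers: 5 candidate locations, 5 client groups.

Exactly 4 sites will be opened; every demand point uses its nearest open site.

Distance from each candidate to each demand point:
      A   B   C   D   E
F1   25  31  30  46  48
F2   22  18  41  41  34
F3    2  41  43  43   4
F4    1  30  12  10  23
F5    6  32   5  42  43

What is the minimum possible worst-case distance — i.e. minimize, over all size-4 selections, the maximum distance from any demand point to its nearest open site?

18

Open {F1, F2, F3, F4}.
  Farthest demand point is B at distance 18 (to F2); all others are ≤ 18.
With {F2, F3, F4, F5} the worst case is 18.
With {F1, F2, F4, F5} the worst case is 23.
No size-4 selection achieves below 18.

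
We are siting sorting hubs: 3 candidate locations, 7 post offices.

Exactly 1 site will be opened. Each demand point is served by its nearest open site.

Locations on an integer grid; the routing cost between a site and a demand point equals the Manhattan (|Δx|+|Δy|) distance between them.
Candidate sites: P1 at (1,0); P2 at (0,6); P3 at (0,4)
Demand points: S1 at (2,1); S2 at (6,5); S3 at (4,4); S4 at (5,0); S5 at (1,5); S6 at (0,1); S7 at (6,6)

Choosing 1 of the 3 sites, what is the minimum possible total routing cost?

38

Open {P3}.
  S1→P3 5, S2→P3 7, S3→P3 4, S4→P3 9, S5→P3 2, S6→P3 3, S7→P3 8  ⇒ total 38.
Compare {P1}: total 41.
Compare {P2}: total 44.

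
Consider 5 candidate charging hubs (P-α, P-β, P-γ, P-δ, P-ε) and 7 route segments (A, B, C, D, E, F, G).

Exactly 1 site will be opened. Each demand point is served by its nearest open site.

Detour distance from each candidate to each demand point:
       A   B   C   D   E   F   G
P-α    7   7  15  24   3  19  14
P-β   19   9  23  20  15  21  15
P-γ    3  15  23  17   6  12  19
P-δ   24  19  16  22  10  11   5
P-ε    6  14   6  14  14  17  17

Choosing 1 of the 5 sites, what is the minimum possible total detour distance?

88

Open {P-ε}.
  A→P-ε 6, B→P-ε 14, C→P-ε 6, D→P-ε 14, E→P-ε 14, F→P-ε 17, G→P-ε 17  ⇒ total 88.
Compare {P-α}: total 89.
Compare {P-γ}: total 95.
No size-1 selection does better; minimum is 88.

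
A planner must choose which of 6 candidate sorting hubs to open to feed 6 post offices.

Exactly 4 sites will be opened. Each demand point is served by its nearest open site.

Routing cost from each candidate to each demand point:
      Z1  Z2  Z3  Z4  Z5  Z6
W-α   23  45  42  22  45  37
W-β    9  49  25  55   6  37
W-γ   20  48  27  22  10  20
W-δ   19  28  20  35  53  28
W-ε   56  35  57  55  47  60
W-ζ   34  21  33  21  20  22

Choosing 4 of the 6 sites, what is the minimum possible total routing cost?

97

Open {W-β, W-γ, W-δ, W-ζ}.
  Z1→W-β 9, Z2→W-ζ 21, Z3→W-δ 20, Z4→W-ζ 21, Z5→W-β 6, Z6→W-γ 20  ⇒ total 97.
Compare {W-α, W-β, W-δ, W-ζ}: total 99.
Compare {W-β, W-δ, W-ε, W-ζ}: total 99.
No size-4 selection does better; minimum is 97.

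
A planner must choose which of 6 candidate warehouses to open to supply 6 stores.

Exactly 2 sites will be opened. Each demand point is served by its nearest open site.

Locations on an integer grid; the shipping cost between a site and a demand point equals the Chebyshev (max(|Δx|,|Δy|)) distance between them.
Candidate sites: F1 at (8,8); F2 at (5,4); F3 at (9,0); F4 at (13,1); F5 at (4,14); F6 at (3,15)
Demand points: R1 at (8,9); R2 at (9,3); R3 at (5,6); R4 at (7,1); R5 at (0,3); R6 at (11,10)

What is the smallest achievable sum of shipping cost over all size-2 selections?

Open {F1, F2}.
  R1→F1 1, R2→F2 4, R3→F2 2, R4→F2 3, R5→F2 5, R6→F1 3  ⇒ total 18.
Compare {F1, F3}: total 20.
Compare {F2, F3}: total 23.
No size-2 selection does better; minimum is 18.

18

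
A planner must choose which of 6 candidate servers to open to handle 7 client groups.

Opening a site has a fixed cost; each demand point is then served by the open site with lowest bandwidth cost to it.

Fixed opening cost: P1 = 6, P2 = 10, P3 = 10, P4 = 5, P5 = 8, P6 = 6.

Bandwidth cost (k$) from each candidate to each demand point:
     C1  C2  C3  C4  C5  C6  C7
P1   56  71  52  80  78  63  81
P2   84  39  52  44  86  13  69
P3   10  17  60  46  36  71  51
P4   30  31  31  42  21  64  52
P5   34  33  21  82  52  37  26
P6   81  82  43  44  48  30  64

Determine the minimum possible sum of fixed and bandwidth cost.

183

Open {P2, P3, P4, P5}: assign each demand point to its cheapest open site.
  C1→P3 10, C2→P3 17, C3→P5 21, C4→P4 42, C5→P4 21, C6→P2 13, C7→P5 26
  bandwidth cost 150, fixed 33 → total 183.
Compare {P1, P2, P3, P4, P5}: bandwidth cost 150 + fixed 39 = 189.
Compare {P2, P3, P4, P5, P6}: bandwidth cost 150 + fixed 39 = 189.
Compare {P2, P3, P5}: bandwidth cost 167 + fixed 28 = 195.
All other subsets cost ≥ 189. Minimum total cost: 183.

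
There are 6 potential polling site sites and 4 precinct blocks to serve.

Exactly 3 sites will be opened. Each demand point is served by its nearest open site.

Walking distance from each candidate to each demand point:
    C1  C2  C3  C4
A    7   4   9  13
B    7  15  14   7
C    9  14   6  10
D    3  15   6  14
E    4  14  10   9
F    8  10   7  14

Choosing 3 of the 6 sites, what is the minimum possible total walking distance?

20

Open {A, B, D}.
  C1→D 3, C2→A 4, C3→D 6, C4→B 7  ⇒ total 20.
Compare {A, D, E}: total 22.
Compare {A, C, D}: total 23.
No size-3 selection does better; minimum is 20.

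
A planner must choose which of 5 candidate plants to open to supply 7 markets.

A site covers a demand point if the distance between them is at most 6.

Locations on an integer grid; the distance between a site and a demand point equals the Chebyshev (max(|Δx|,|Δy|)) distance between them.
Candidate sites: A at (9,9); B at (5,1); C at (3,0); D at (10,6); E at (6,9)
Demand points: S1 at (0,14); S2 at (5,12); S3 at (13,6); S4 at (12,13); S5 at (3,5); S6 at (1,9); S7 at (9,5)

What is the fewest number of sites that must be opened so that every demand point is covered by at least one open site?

Coverage sets (demand points within 6 of each site):
  A: {S2, S3, S4, S5, S7}
  B: {S5, S7}
  C: {S5, S7}
  D: {S2, S3, S7}
  E: {S1, S2, S4, S5, S6, S7}
No single site covers all 7 demand points.
But {A, E} covers everything, so the minimum is 2.

2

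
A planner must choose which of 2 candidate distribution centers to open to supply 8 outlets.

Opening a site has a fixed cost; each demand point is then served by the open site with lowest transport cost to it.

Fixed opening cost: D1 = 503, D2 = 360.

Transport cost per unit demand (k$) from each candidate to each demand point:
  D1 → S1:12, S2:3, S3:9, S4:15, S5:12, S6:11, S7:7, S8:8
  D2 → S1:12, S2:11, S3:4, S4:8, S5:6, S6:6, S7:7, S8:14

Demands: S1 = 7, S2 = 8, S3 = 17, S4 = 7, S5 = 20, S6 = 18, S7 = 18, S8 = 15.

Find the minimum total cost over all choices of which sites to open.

Open {D2}: assign each demand point to its cheapest open site.
  S1→D2 7×12=84, S2→D2 8×11=88, S3→D2 17×4=68, S4→D2 7×8=56, S5→D2 20×6=120, S6→D2 18×6=108, S7→D2 18×7=126, S8→D2 15×14=210
  transport cost 860, fixed 360 → total 1220.
Compare {D1}: transport cost 1050 + fixed 503 = 1553.
Compare {D1, D2}: transport cost 706 + fixed 863 = 1569.

1220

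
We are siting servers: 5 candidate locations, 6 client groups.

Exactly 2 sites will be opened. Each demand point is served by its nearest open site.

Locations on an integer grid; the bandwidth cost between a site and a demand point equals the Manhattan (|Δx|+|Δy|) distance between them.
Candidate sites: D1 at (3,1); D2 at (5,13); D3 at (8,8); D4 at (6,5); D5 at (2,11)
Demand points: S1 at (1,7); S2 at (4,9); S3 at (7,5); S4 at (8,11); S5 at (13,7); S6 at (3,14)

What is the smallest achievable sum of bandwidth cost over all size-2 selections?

26

Open {D3, D5}.
  S1→D5 5, S2→D5 4, S3→D3 4, S4→D3 3, S5→D3 6, S6→D5 4  ⇒ total 26.
Compare {D2, D3}: total 29.
Compare {D4, D5}: total 29.
No size-2 selection does better; minimum is 26.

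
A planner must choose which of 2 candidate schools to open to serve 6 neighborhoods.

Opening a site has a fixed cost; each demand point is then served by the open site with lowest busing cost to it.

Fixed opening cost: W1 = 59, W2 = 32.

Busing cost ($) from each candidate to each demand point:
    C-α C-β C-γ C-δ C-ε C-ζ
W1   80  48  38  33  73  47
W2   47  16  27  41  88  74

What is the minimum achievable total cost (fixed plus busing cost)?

Open {W2}: assign each demand point to its cheapest open site.
  C-α→W2 47, C-β→W2 16, C-γ→W2 27, C-δ→W2 41, C-ε→W2 88, C-ζ→W2 74
  busing cost 293, fixed 32 → total 325.
Compare {W1, W2}: busing cost 243 + fixed 91 = 334.
Compare {W1}: busing cost 319 + fixed 59 = 378.

325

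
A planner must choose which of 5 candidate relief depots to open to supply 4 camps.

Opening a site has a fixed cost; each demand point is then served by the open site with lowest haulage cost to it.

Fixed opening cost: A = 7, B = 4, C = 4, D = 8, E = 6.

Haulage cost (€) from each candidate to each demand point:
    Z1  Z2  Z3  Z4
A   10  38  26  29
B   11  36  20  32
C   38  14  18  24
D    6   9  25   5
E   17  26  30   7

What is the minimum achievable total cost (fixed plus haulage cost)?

50

Open {C, D}: assign each demand point to its cheapest open site.
  Z1→D 6, Z2→D 9, Z3→C 18, Z4→D 5
  haulage cost 38, fixed 12 → total 50.
Compare {B, D}: haulage cost 40 + fixed 12 = 52.
Compare {D}: haulage cost 45 + fixed 8 = 53.
Compare {B, C, D}: haulage cost 38 + fixed 16 = 54.
All other subsets cost ≥ 52. Minimum total cost: 50.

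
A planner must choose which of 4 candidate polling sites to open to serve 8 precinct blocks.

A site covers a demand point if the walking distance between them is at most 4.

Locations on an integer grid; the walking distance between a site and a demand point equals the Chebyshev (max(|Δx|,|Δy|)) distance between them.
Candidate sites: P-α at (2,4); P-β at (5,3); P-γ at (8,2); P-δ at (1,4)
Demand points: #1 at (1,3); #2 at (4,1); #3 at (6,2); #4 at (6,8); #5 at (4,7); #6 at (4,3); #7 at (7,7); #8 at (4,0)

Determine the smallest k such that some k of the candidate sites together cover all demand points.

Coverage sets (demand points within 4 of each site):
  P-α: {#1, #2, #3, #4, #5, #6, #8}
  P-β: {#1, #2, #3, #5, #6, #7, #8}
  P-γ: {#2, #3, #6, #8}
  P-δ: {#1, #2, #5, #6, #8}
No single site covers all 8 demand points.
But {P-α, P-β} covers everything, so the minimum is 2.

2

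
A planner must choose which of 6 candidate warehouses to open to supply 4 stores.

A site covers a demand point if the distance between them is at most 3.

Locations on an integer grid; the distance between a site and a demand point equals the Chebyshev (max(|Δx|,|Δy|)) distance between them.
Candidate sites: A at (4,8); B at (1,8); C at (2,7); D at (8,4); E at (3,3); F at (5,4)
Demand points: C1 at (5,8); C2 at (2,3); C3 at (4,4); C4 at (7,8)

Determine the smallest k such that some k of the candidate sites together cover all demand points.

2

Coverage sets (demand points within 3 of each site):
  A: {C1, C4}
  B: {}
  C: {C1, C3}
  D: {}
  E: {C2, C3}
  F: {C2, C3}
No single site covers all 4 demand points.
But {A, E} covers everything, so the minimum is 2.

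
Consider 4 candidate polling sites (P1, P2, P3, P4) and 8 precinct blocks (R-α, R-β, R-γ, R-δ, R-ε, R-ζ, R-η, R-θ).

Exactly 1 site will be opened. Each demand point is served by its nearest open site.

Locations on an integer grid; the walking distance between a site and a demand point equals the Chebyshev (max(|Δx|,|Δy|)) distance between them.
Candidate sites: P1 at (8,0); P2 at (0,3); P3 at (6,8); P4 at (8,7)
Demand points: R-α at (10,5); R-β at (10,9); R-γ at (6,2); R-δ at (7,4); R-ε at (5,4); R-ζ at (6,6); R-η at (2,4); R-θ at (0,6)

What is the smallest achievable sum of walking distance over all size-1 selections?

Open {P4}.
  R-α→P4 2, R-β→P4 2, R-γ→P4 5, R-δ→P4 3, R-ε→P4 3, R-ζ→P4 2, R-η→P4 6, R-θ→P4 8  ⇒ total 31.
Compare {P3}: total 34.
Compare {P1}: total 44.
No size-1 selection does better; minimum is 31.

31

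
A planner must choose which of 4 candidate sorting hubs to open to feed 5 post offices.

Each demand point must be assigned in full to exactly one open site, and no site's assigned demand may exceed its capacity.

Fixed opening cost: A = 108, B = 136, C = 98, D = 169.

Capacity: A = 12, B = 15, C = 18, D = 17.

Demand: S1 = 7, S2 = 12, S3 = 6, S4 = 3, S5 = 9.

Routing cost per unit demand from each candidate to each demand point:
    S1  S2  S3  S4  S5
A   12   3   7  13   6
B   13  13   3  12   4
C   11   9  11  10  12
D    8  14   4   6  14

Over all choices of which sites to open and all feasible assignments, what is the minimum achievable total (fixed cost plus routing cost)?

Open {A, B, C}; cheapest assignment that respects the capacities:
  A (cap 12, load 12): S2 — cost 12×3 = 36
  B (cap 15, load 15): S3, S5 — cost 6×3 + 9×4 = 54
  C (cap 18, load 10): S1, S4 — cost 7×11 + 3×10 = 107
  Shipping 197, fixed 342 → total 539.
  Any other capacity-feasible assignment to {A, B, C} ships for at least 197.
Compare {A, B, D}: its best feasible assignment gives total 577.
Compare {A, C, D}: its best feasible assignment gives total 617.
Every other set of open sites that can feasibly serve all demand totals ≥ 577 even under its best assignment. Minimum: 539.

539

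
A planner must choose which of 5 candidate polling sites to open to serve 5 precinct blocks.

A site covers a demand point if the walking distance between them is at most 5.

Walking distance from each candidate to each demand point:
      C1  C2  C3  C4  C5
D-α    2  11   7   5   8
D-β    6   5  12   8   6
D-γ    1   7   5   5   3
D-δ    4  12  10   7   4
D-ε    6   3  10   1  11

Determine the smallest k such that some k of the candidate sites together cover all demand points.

2

Coverage sets (demand points within 5 of each site):
  D-α: {C1, C4}
  D-β: {C2}
  D-γ: {C1, C3, C4, C5}
  D-δ: {C1, C5}
  D-ε: {C2, C4}
No single site covers all 5 demand points.
But {D-β, D-γ} covers everything, so the minimum is 2.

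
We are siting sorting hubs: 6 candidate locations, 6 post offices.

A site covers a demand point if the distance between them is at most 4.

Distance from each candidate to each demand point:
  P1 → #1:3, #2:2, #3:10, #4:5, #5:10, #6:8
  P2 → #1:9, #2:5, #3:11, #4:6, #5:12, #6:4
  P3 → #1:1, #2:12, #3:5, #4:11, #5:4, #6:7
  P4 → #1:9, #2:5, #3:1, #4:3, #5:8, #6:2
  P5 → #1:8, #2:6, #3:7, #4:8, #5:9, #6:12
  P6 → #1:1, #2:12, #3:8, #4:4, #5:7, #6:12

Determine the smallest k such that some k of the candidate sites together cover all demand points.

3

Coverage sets (demand points within 4 of each site):
  P1: {#1, #2}
  P2: {#6}
  P3: {#1, #5}
  P4: {#3, #4, #6}
  P5: {}
  P6: {#1, #4}
No 2 sites suffice: every size-2 union leaves at least one demand point uncovered.
But {P1, P3, P4} covers everything, so the minimum is 3.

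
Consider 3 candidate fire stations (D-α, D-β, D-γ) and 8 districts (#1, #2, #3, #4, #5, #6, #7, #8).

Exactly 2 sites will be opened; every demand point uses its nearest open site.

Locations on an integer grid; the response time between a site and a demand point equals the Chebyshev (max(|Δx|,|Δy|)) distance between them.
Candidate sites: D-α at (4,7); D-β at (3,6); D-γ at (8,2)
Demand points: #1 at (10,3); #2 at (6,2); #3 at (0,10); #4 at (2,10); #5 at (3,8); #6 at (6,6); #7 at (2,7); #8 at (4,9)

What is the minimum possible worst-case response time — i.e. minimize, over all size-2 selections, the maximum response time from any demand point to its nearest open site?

Open {D-α, D-γ}.
  Farthest demand point is #3 at response time 4 (to D-α); all others are ≤ 4.
With {D-β, D-γ} the worst case is 4.
With {D-α, D-β} the worst case is 6.
No size-2 selection achieves below 4.

4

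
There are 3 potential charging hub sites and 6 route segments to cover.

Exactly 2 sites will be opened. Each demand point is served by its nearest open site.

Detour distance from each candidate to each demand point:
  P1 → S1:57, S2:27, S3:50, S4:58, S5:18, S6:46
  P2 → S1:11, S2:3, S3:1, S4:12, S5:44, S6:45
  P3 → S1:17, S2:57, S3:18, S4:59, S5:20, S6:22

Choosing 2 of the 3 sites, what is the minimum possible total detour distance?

69

Open {P2, P3}.
  S1→P2 11, S2→P2 3, S3→P2 1, S4→P2 12, S5→P3 20, S6→P3 22  ⇒ total 69.
Compare {P1, P2}: total 90.
Compare {P1, P3}: total 160.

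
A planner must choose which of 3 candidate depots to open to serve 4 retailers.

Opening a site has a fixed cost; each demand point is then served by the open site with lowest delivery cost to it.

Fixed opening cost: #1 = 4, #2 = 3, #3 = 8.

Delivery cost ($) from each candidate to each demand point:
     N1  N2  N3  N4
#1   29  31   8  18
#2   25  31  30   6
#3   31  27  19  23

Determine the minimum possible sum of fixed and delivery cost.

Open {#1, #2}: assign each demand point to its cheapest open site.
  N1→#2 25, N2→#1 31, N3→#1 8, N4→#2 6
  delivery cost 70, fixed 7 → total 77.
Compare {#1, #2, #3}: delivery cost 66 + fixed 15 = 81.
Compare {#2, #3}: delivery cost 77 + fixed 11 = 88.
Compare {#1}: delivery cost 86 + fixed 4 = 90.
All other subsets cost ≥ 81. Minimum total cost: 77.

77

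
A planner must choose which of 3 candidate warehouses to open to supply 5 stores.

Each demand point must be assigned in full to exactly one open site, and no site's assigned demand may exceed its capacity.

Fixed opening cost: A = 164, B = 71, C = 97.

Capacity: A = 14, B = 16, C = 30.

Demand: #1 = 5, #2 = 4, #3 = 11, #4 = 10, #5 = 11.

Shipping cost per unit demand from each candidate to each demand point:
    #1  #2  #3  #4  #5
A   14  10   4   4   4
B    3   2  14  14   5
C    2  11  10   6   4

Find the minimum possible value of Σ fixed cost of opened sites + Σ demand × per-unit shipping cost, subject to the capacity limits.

Open {B, C}; cheapest assignment that respects the capacities:
  B (cap 16, load 15): #2, #5 — cost 4×2 + 11×5 = 63
  C (cap 30, load 26): #1, #3, #4 — cost 5×2 + 11×10 + 10×6 = 180
  Shipping 243, fixed 168 → total 411.
  Any other capacity-feasible assignment to {B, C} ships for at least 243.
Compare {A, C}: its best feasible assignment gives total 463.
Compare {A, B, C}: its best feasible assignment gives total 498.
Every other set of open sites that can feasibly serve all demand totals ≥ 463 even under its best assignment. Minimum: 411.

411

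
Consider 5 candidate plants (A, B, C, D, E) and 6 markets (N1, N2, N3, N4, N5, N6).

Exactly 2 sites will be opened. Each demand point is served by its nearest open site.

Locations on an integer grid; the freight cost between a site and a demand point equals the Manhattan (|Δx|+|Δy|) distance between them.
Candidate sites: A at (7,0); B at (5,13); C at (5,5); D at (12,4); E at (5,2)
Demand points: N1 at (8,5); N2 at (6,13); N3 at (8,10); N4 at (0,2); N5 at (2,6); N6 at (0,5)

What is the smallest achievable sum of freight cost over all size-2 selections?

Open {B, C}.
  N1→C 3, N2→B 1, N3→B 6, N4→C 8, N5→C 4, N6→C 5  ⇒ total 27.
Compare {B, E}: total 33.
Compare {C, E}: total 34.
No size-2 selection does better; minimum is 27.

27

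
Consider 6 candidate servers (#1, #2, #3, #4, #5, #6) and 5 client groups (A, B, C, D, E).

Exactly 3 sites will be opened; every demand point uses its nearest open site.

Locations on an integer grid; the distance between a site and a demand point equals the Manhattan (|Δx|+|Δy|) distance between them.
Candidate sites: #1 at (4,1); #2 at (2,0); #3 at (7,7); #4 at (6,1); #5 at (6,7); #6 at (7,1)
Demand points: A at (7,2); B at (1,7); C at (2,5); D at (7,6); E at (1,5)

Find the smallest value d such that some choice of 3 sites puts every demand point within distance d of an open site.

6

Open {#1, #2, #3}.
  Farthest demand point is B at distance 6 (to #3); all others are ≤ 6.
With {#1, #2, #5} the worst case is 6.
With {#2, #3, #4} the worst case is 6.
No size-3 selection achieves below 6.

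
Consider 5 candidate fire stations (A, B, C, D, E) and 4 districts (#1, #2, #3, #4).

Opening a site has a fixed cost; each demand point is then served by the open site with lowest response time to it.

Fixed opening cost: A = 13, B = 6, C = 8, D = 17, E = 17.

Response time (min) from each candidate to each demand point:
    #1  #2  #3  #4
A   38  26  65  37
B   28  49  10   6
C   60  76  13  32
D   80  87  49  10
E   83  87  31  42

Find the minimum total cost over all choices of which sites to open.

Open {A, B}: assign each demand point to its cheapest open site.
  #1→B 28, #2→A 26, #3→B 10, #4→B 6
  response time 70, fixed 19 → total 89.
Compare {A, B, C}: response time 70 + fixed 27 = 97.
Compare {B}: response time 93 + fixed 6 = 99.
Compare {A, B, D}: response time 70 + fixed 36 = 106.
All other subsets cost ≥ 97. Minimum total cost: 89.

89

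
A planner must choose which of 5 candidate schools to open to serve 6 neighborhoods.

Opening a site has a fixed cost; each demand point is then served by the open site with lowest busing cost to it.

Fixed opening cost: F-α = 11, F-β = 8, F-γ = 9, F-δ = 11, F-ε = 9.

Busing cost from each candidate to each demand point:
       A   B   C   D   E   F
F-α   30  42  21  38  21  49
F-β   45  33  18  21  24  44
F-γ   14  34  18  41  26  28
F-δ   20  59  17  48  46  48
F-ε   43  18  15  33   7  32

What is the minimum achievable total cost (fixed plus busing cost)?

Open {F-β, F-γ, F-ε}: assign each demand point to its cheapest open site.
  A→F-γ 14, B→F-ε 18, C→F-ε 15, D→F-β 21, E→F-ε 7, F→F-γ 28
  busing cost 103, fixed 26 → total 129.
Compare {F-γ, F-ε}: busing cost 115 + fixed 18 = 133.
Compare {F-α, F-β, F-γ, F-ε}: busing cost 103 + fixed 37 = 140.
Compare {F-β, F-γ, F-δ, F-ε}: busing cost 103 + fixed 37 = 140.
All other subsets cost ≥ 133. Minimum total cost: 129.

129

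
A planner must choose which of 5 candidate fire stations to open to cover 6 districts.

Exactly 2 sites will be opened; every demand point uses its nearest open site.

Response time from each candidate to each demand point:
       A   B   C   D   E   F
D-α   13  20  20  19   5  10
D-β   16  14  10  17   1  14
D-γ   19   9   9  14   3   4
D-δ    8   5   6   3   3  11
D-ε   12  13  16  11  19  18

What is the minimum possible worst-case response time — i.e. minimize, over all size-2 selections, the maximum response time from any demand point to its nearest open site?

8

Open {D-γ, D-δ}.
  Farthest demand point is A at response time 8 (to D-δ); all others are ≤ 8.
With {D-α, D-δ} the worst case is 10.
With {D-β, D-δ} the worst case is 11.
No size-2 selection achieves below 8.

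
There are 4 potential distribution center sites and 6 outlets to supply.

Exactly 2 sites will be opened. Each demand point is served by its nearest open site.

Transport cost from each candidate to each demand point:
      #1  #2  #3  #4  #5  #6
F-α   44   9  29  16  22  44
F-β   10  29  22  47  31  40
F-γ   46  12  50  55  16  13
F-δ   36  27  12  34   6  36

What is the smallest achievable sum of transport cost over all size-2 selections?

Open {F-γ, F-δ}.
  #1→F-δ 36, #2→F-γ 12, #3→F-δ 12, #4→F-δ 34, #5→F-δ 6, #6→F-γ 13  ⇒ total 113.
Compare {F-α, F-δ}: total 115.
Compare {F-α, F-β}: total 119.
No size-2 selection does better; minimum is 113.

113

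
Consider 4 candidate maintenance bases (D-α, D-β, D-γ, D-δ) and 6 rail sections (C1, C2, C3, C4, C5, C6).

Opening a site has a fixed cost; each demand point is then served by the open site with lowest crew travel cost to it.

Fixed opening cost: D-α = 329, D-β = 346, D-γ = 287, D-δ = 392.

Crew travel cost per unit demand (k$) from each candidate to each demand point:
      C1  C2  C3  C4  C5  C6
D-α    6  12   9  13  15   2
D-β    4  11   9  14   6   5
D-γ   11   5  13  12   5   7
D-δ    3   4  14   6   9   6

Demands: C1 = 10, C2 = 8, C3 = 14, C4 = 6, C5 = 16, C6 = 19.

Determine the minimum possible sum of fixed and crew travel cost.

Open {D-β}: assign each demand point to its cheapest open site.
  C1→D-β 10×4=40, C2→D-β 8×11=88, C3→D-β 14×9=126, C4→D-β 6×14=84, C5→D-β 16×6=96, C6→D-β 19×5=95
  crew travel cost 529, fixed 346 → total 875.
Compare {D-γ}: crew travel cost 617 + fixed 287 = 904.
Compare {D-δ}: crew travel cost 552 + fixed 392 = 944.
Compare {D-α}: crew travel cost 638 + fixed 329 = 967.
All other subsets cost ≥ 904. Minimum total cost: 875.

875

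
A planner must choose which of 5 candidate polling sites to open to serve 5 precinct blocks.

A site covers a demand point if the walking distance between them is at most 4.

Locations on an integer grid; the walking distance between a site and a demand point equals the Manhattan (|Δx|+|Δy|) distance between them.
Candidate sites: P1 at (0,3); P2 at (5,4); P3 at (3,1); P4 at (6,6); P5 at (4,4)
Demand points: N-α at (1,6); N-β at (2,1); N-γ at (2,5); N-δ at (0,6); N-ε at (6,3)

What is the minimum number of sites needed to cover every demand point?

Coverage sets (demand points within 4 of each site):
  P1: {N-α, N-β, N-γ, N-δ}
  P2: {N-γ, N-ε}
  P3: {N-β}
  P4: {N-ε}
  P5: {N-γ, N-ε}
No single site covers all 5 demand points.
But {P1, P2} covers everything, so the minimum is 2.

2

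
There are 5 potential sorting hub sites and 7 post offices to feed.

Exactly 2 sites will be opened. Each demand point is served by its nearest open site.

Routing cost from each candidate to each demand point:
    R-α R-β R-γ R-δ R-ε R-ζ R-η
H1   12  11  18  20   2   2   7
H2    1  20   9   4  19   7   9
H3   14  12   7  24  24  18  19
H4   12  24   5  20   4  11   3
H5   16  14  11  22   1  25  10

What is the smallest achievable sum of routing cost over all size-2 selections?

36

Open {H1, H2}.
  R-α→H2 1, R-β→H1 11, R-γ→H2 9, R-δ→H2 4, R-ε→H1 2, R-ζ→H1 2, R-η→H1 7  ⇒ total 36.
Compare {H2, H4}: total 44.
Compare {H2, H5}: total 45.
No size-2 selection does better; minimum is 36.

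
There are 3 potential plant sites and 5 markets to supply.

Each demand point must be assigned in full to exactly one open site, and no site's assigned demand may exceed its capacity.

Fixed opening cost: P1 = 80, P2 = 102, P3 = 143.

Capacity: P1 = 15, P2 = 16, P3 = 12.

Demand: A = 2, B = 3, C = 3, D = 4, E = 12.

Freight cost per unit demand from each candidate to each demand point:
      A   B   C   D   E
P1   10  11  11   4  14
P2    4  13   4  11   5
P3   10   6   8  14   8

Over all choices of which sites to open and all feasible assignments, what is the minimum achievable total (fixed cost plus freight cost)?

Open {P1, P2}; cheapest assignment that respects the capacities:
  P1 (cap 15, load 9): A, B, D — cost 2×10 + 3×11 + 4×4 = 69
  P2 (cap 16, load 15): C, E — cost 3×4 + 12×5 = 72
  Shipping 141, fixed 182 → total 323.
  Any other capacity-feasible assignment to {P1, P2} ships for at least 141.
Compare {P2, P3}: its best feasible assignment gives total 411.
Compare {P1, P3}: its best feasible assignment gives total 421.
Every other set of open sites that can feasibly serve all demand totals ≥ 411 even under its best assignment. Minimum: 323.

323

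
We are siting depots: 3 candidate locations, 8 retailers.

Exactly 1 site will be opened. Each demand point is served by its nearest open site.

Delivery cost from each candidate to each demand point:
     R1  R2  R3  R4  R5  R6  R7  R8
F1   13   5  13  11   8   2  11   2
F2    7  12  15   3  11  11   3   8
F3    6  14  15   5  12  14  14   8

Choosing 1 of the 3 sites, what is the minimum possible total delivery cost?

Open {F1}.
  R1→F1 13, R2→F1 5, R3→F1 13, R4→F1 11, R5→F1 8, R6→F1 2, R7→F1 11, R8→F1 2  ⇒ total 65.
Compare {F2}: total 70.
Compare {F3}: total 88.

65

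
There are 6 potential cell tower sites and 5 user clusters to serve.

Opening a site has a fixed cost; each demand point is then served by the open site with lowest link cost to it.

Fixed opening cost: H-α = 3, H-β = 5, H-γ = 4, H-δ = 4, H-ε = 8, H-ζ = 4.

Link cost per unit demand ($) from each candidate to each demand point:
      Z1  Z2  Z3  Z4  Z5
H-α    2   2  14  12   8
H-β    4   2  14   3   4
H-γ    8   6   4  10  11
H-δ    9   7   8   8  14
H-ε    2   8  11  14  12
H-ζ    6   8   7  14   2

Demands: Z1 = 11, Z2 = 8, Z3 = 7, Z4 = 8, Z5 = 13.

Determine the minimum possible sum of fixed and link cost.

132

Open {H-α, H-β, H-γ, H-ζ}: assign each demand point to its cheapest open site.
  Z1→H-α 11×2=22, Z2→H-α 8×2=16, Z3→H-γ 7×4=28, Z4→H-β 8×3=24, Z5→H-ζ 13×2=26
  link cost 116, fixed 16 → total 132.
Compare {H-α, H-β, H-γ, H-δ, H-ζ}: link cost 116 + fixed 20 = 136.
Compare {H-β, H-γ, H-ε, H-ζ}: link cost 116 + fixed 21 = 137.
Compare {H-α, H-β, H-γ, H-ε, H-ζ}: link cost 116 + fixed 24 = 140.
All other subsets cost ≥ 136. Minimum total cost: 132.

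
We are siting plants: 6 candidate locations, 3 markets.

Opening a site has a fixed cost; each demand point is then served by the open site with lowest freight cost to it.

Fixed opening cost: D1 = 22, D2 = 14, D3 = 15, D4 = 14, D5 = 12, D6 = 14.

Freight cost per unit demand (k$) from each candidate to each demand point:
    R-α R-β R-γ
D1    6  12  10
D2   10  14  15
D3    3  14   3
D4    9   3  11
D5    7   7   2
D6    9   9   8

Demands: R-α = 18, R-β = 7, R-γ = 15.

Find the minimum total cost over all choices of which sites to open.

Open {D3, D4, D5}: assign each demand point to its cheapest open site.
  R-α→D3 18×3=54, R-β→D4 7×3=21, R-γ→D5 15×2=30
  freight cost 105, fixed 41 → total 146.
Compare {D3, D4}: freight cost 120 + fixed 29 = 149.
Compare {D3, D5}: freight cost 133 + fixed 27 = 160.
Compare {D2, D3, D4, D5}: freight cost 105 + fixed 55 = 160.
All other subsets cost ≥ 149. Minimum total cost: 146.

146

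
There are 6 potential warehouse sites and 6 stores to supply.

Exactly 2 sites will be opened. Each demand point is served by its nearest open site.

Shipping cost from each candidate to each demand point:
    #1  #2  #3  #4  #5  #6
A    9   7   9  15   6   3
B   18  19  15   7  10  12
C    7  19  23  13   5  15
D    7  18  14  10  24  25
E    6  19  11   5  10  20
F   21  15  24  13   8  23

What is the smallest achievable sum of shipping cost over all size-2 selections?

36

Open {A, E}.
  #1→E 6, #2→A 7, #3→A 9, #4→E 5, #5→A 6, #6→A 3  ⇒ total 36.
Compare {A, B}: total 41.
Compare {A, D}: total 42.
No size-2 selection does better; minimum is 36.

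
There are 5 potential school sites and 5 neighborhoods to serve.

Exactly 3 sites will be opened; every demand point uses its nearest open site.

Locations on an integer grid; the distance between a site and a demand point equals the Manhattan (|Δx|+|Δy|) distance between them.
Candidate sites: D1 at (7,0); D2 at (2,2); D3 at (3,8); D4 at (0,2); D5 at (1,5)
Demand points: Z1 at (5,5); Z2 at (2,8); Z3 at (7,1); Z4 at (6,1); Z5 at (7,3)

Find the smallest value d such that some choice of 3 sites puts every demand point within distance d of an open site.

Open {D1, D2, D5}.
  Farthest demand point is Z1 at distance 4 (to D5); all others are ≤ 4.
With {D1, D3, D5} the worst case is 4.
With {D1, D4, D5} the worst case is 4.
No size-3 selection achieves below 4.

4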